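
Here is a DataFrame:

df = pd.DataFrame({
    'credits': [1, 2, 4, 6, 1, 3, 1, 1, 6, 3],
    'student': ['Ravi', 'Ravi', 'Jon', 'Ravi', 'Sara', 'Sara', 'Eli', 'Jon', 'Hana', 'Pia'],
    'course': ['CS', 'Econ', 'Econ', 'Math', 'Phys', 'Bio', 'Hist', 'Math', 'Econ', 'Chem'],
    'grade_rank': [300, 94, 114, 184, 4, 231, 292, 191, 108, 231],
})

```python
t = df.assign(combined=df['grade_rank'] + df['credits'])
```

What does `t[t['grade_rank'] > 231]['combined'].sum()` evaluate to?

add column combined = df['grade_rank'] + df['credits']:
   credits student course  grade_rank  combined
0        1    Ravi     CS         300       301
1        2    Ravi   Econ          94        96
2        4     Jon   Econ         114       118
3        6    Ravi   Math         184       190
4        1    Sara   Phys           4         5
5        3    Sara    Bio         231       234
6        1     Eli   Hist         292       293
7        1     Jon   Math         191       192
8        6    Hana   Econ         108       114
9        3     Pia   Chem         231       234
filter rows where grade_rank > 231:
   credits student course  grade_rank  combined
0        1    Ravi     CS         300       301
6        1     Eli   Hist         292       293

594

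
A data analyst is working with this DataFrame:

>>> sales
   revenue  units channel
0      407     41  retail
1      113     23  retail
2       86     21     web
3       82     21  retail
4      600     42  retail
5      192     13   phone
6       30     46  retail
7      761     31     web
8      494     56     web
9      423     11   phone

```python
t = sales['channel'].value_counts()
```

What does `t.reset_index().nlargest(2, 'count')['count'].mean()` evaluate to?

4.0

value_counts of channel:
channel
retail    5
web       3
phone     2
Name: count, dtype: int64
reset_index():
  channel  count
0  retail      5
1     web      3
2   phone      2
take 2 rows with largest count:
  channel  count
0  retail      5
1     web      3
Then the mean of column 'count': 4.0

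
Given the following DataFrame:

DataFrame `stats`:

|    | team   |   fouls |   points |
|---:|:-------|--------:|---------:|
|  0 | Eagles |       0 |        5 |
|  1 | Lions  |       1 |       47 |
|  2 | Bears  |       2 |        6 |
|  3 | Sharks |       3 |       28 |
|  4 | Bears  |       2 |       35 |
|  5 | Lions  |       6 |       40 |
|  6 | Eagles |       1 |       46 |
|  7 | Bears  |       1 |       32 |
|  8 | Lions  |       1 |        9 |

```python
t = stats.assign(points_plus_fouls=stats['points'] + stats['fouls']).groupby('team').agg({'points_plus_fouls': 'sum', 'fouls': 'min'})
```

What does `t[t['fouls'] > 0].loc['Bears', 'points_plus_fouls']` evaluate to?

78

add column points_plus_fouls = stats['points'] + stats['fouls']:
     team  fouls  points  points_plus_fouls
0  Eagles      0       5                  5
1   Lions      1      47                 48
2   Bears      2       6                  8
3  Sharks      3      28                 31
4   Bears      2      35                 37
5   Lions      6      40                 46
6  Eagles      1      46                 47
7   Bears      1      32                 33
8   Lions      1       9                 10
group by team: sum(points_plus_fouls), min(fouls):
        points_plus_fouls  fouls
team                            
Bears                  78      1
Eagles                 52      0
Lions                 104      1
Sharks                 31      3
filter rows where fouls > 0:
        points_plus_fouls  fouls
team                            
Bears                  78      1
Lions                 104      1
Sharks                 31      3
The value at row 'Bears', column 'points_plus_fouls' is 78.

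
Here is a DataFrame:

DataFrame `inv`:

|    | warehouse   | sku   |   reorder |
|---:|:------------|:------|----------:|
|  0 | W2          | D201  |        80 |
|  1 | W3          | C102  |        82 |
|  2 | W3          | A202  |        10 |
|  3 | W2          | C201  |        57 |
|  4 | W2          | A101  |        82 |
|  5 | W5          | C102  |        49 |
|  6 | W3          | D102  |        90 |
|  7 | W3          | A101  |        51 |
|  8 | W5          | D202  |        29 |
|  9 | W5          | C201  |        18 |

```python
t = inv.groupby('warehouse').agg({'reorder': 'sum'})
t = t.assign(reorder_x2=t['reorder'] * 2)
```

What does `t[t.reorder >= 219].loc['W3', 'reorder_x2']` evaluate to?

group by warehouse, sum of reorder:
           reorder
warehouse         
W2             219
W3             233
W5              96
add column reorder_x2 = t['reorder'] * 2:
           reorder  reorder_x2
warehouse                     
W2             219         438
W3             233         466
W5              96         192
filter rows where reorder >= 219:
           reorder  reorder_x2
warehouse                     
W2             219         438
W3             233         466
Reading off the value at row 'W3', column 'reorder_x2', we get 466.

466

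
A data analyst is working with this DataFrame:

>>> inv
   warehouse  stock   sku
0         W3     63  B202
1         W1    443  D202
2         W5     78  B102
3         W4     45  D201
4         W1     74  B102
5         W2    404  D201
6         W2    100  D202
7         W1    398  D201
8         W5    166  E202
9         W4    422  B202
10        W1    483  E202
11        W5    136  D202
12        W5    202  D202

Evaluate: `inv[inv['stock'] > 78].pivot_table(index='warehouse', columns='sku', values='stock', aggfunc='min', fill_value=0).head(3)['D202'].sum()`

543

filter rows where stock > 78:
   warehouse  stock   sku
1         W1    443  D202
5         W2    404  D201
6         W2    100  D202
7         W1    398  D201
8         W5    166  E202
9         W4    422  B202
10        W1    483  E202
11        W5    136  D202
12        W5    202  D202
pivot: rows=warehouse, cols=sku, min(stock):
sku        B202  D201  D202  E202
warehouse                        
W1            0   398   443   483
W2            0   404   100     0
W4          422     0     0     0
W5            0     0   136   166
take first 3 rows:
sku        B202  D201  D202  E202
warehouse                        
W1            0   398   443   483
W2            0   404   100     0
W4          422     0     0     0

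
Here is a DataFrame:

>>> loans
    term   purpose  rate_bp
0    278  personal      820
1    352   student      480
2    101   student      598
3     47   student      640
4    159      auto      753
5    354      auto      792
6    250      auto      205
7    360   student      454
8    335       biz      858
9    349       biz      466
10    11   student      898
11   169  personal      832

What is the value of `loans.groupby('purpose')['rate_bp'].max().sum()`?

group by purpose, max of rate_bp:
purpose
auto        792
biz         858
personal    832
student     898
Name: rate_bp, dtype: int64
Taking the sum of the resulting series gives 3380.

3380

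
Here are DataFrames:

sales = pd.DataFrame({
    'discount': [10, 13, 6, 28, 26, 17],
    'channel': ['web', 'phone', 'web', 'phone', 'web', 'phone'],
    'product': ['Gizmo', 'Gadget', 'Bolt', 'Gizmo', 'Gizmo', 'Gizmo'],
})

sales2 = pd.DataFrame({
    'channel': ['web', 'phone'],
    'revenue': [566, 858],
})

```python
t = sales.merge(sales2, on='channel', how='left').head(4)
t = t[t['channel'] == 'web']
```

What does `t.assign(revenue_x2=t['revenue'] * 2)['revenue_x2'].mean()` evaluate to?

merge on 'channel' (how='left') → 6 rows:
   discount channel product  revenue
0        10     web   Gizmo      566
1        13   phone  Gadget      858
2         6     web    Bolt      566
3        28   phone   Gizmo      858
4        26     web   Gizmo      566
5        17   phone   Gizmo      858
take first 4 rows:
   discount channel product  revenue
0        10     web   Gizmo      566
1        13   phone  Gadget      858
2         6     web    Bolt      566
3        28   phone   Gizmo      858
filter rows where channel == 'web':
   discount channel product  revenue
0        10     web   Gizmo      566
2         6     web    Bolt      566
add column revenue_x2 = t['revenue'] * 2:
   discount channel product  revenue  revenue_x2
0        10     web   Gizmo      566        1132
2         6     web    Bolt      566        1132
Taking the mean of column 'revenue_x2' gives 1132.0.

1132.0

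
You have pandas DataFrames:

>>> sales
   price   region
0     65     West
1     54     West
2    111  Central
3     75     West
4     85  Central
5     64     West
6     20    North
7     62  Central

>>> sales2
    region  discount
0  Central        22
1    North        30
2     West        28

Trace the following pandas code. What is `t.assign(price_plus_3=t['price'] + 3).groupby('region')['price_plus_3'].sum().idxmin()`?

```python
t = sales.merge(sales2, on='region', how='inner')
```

merge on 'region' (how='inner') → 8 rows:
   price   region  discount
0     65     West        28
1     54     West        28
2    111  Central        22
3     75     West        28
4     85  Central        22
5     64     West        28
6     20    North        30
7     62  Central        22
add column price_plus_3 = t['price'] + 3:
   price   region  discount  price_plus_3
0     65     West        28            68
1     54     West        28            57
2    111  Central        22           114
3     75     West        28            78
4     85  Central        22            88
5     64     West        28            67
6     20    North        30            23
7     62  Central        22            65
group by region, sum of price_plus_3:
region
Central    267
North       23
West       270
Name: price_plus_3, dtype: int64
Hence North.

North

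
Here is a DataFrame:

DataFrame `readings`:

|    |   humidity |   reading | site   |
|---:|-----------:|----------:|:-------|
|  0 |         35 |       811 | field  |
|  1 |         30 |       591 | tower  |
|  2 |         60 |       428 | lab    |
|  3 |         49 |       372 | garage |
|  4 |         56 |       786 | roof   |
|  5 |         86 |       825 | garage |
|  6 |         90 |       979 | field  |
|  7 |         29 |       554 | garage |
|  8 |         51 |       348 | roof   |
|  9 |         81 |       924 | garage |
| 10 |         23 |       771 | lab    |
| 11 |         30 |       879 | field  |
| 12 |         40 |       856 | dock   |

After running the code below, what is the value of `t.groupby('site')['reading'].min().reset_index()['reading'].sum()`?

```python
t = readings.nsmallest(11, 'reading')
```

3406

take 11 rows with smallest reading:
    humidity  reading    site
8         51      348    roof
3         49      372  garage
2         60      428     lab
7         29      554  garage
1         30      591   tower
10        23      771     lab
4         56      786    roof
0         35      811   field
5         86      825  garage
12        40      856    dock
11        30      879   field
group by site, min of reading:
site
dock      856
field     811
garage    372
lab       428
roof      348
tower     591
Name: reading, dtype: int64
reset_index():
     site  reading
0    dock      856
1   field      811
2  garage      372
3     lab      428
4    roof      348
5   tower      591
The sum of column 'reading' is 3406.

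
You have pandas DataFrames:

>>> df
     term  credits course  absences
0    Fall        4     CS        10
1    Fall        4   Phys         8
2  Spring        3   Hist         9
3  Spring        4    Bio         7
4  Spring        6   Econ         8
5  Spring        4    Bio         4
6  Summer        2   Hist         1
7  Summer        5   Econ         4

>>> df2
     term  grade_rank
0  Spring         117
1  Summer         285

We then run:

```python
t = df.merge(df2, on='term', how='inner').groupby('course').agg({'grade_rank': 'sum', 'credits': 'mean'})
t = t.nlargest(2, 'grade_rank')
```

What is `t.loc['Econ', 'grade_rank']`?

merge on 'term' (how='inner') → 6 rows:
     term  credits course  absences  grade_rank
0  Spring        3   Hist         9         117
1  Spring        4    Bio         7         117
2  Spring        6   Econ         8         117
3  Spring        4    Bio         4         117
4  Summer        2   Hist         1         285
5  Summer        5   Econ         4         285
group by course: sum(grade_rank), mean(credits):
        grade_rank  credits
course                     
Bio            234      4.0
Econ           402      5.5
Hist           402      2.5
take 2 rows with largest grade_rank:
        grade_rank  credits
course                     
Econ           402      5.5
Hist           402      2.5
value at row 'Econ', column 'grade_rank' → 402

402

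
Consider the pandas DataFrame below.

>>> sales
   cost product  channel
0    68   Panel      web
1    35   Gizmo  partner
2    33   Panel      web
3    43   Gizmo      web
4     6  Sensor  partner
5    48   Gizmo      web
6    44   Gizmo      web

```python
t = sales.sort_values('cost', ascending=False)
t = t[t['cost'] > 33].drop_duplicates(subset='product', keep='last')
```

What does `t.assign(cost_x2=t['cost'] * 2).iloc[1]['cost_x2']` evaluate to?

70

sort by cost descending:
   cost product  channel
0    68   Panel      web
5    48   Gizmo      web
6    44   Gizmo      web
3    43   Gizmo      web
1    35   Gizmo  partner
2    33   Panel      web
4     6  Sensor  partner
filter rows where cost > 33:
   cost product  channel
0    68   Panel      web
5    48   Gizmo      web
6    44   Gizmo      web
3    43   Gizmo      web
1    35   Gizmo  partner
drop duplicate product (keep=last):
   cost product  channel
0    68   Panel      web
1    35   Gizmo  partner
add column cost_x2 = t['cost'] * 2:
   cost product  channel  cost_x2
0    68   Panel      web      136
1    35   Gizmo  partner       70
value at position 1, column 'cost_x2' → 70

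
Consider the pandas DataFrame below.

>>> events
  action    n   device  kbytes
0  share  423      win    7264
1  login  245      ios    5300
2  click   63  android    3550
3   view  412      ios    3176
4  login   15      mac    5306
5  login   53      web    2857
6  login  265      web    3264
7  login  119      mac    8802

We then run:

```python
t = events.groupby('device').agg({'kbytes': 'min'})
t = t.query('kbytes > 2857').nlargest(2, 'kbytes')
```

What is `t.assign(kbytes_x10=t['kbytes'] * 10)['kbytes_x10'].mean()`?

62850.0

group by device, min of kbytes:
         kbytes
device         
android    3550
ios        3176
mac        5306
web        2857
win        7264
filter rows where kbytes > 2857:
         kbytes
device         
android    3550
ios        3176
mac        5306
win        7264
take 2 rows with largest kbytes:
        kbytes
device        
win       7264
mac       5306
add column kbytes_x10 = t['kbytes'] * 10:
        kbytes  kbytes_x10
device                    
win       7264       72640
mac       5306       53060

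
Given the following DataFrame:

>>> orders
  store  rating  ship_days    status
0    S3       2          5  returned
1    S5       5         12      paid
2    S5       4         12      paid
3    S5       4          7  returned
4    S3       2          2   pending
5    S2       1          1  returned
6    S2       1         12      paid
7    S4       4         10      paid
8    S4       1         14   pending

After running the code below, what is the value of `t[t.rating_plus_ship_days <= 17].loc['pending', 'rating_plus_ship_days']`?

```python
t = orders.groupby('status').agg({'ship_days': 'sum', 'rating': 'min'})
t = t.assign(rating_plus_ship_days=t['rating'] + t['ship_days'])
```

17

group by status: sum(ship_days), min(rating):
          ship_days  rating
status                     
paid             46       1
pending          16       1
returned         13       1
add column rating_plus_ship_days = t['rating'] + t['ship_days']:
          ship_days  rating  rating_plus_ship_days
status                                            
paid             46       1                     47
pending          16       1                     17
returned         13       1                     14
filter rows where rating_plus_ship_days <= 17:
          ship_days  rating  rating_plus_ship_days
status                                            
pending          16       1                     17
returned         13       1                     14
value at row 'pending', column 'rating_plus_ship_days' → 17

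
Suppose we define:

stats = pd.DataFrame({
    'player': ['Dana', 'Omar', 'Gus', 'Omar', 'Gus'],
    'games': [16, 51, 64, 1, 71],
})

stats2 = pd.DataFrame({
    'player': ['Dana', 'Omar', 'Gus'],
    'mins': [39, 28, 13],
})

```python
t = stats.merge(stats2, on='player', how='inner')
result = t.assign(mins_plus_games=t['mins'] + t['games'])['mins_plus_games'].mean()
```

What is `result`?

merge on 'player' (how='inner') → 5 rows:
  player  games  mins
0   Dana     16    39
1   Omar     51    28
2    Gus     64    13
3   Omar      1    28
4    Gus     71    13
add column mins_plus_games = t['mins'] + t['games']:
  player  games  mins  mins_plus_games
0   Dana     16    39               55
1   Omar     51    28               79
2    Gus     64    13               77
3   Omar      1    28               29
4    Gus     71    13               84
mean of column 'mins_plus_games' → 64.8

64.8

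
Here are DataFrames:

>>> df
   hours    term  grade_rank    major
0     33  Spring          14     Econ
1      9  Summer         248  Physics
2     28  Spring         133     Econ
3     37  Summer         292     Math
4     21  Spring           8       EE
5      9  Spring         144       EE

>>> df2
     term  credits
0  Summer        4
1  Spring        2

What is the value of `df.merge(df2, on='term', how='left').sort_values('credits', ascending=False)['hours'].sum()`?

137

merge on 'term' (how='left') → 6 rows:
   hours    term  grade_rank    major  credits
0     33  Spring          14     Econ        2
1      9  Summer         248  Physics        4
2     28  Spring         133     Econ        2
3     37  Summer         292     Math        4
4     21  Spring           8       EE        2
5      9  Spring         144       EE        2
sort by credits descending:
   hours    term  grade_rank    major  credits
1      9  Summer         248  Physics        4
3     37  Summer         292     Math        4
0     33  Spring          14     Econ        2
2     28  Spring         133     Econ        2
4     21  Spring           8       EE        2
5      9  Spring         144       EE        2
Hence 137.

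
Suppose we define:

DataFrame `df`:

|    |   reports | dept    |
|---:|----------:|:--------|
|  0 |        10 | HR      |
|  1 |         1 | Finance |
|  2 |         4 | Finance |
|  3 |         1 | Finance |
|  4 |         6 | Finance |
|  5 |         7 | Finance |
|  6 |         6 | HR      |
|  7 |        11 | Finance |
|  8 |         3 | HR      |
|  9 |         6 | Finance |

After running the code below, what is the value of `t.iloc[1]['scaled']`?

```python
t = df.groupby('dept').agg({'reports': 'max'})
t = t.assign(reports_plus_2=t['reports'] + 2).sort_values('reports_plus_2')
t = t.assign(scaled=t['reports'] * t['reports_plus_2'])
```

group by dept, max of reports:
         reports
dept            
Finance       11
HR            10
add column reports_plus_2 = t['reports'] + 2:
         reports  reports_plus_2
dept                            
Finance       11              13
HR            10              12
sort by reports_plus_2:
         reports  reports_plus_2
dept                            
HR            10              12
Finance       11              13
add column scaled = t['reports'] * t['reports_plus_2']:
         reports  reports_plus_2  scaled
dept                                    
HR            10              12     120
Finance       11              13     143
Taking the value at position 1, column 'scaled' gives 143.

143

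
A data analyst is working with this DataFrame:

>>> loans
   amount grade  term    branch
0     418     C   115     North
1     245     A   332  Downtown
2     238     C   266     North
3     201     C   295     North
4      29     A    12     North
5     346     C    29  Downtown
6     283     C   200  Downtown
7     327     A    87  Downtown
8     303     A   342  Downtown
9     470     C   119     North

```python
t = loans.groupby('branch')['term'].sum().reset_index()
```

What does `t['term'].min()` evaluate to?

807

group by branch, sum of term:
branch
Downtown    990
North       807
Name: term, dtype: int64
reset_index():
     branch  term
0  Downtown   990
1     North   807
Then the min of column 'term': 807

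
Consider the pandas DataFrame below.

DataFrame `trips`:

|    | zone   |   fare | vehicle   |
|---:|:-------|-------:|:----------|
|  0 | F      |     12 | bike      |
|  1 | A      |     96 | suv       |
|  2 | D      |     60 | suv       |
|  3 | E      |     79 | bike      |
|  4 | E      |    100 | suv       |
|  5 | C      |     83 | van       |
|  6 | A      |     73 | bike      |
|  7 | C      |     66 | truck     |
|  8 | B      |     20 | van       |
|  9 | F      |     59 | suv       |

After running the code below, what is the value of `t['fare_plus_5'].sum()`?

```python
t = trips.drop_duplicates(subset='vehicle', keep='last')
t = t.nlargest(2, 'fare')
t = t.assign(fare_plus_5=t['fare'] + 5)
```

drop duplicate vehicle (keep=last):
  zone  fare vehicle
6    A    73    bike
7    C    66   truck
8    B    20     van
9    F    59     suv
take 2 rows with largest fare:
  zone  fare vehicle
6    A    73    bike
7    C    66   truck
add column fare_plus_5 = t['fare'] + 5:
  zone  fare vehicle  fare_plus_5
6    A    73    bike           78
7    C    66   truck           71
Taking the sum of column 'fare_plus_5' gives 149.

149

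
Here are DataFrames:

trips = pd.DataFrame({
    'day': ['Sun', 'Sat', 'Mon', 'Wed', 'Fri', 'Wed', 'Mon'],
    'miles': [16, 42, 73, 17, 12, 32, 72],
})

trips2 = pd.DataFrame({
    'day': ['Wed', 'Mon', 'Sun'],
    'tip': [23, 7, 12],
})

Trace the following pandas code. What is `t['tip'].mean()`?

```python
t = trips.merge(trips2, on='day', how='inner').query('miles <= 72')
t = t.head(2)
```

17.5

merge on 'day' (how='inner') → 5 rows:
   day  miles  tip
0  Sun     16   12
1  Mon     73    7
2  Wed     17   23
3  Wed     32   23
4  Mon     72    7
filter rows where miles <= 72:
   day  miles  tip
0  Sun     16   12
2  Wed     17   23
3  Wed     32   23
4  Mon     72    7
take first 2 rows:
   day  miles  tip
0  Sun     16   12
2  Wed     17   23
So mean() = 17.5.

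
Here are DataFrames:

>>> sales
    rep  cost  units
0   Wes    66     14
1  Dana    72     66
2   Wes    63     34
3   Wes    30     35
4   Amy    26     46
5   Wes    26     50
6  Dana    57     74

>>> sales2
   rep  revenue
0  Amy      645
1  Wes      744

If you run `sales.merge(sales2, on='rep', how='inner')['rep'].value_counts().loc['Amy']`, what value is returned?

1

merge on 'rep' (how='inner') → 5 rows:
   rep  cost  units  revenue
0  Wes    66     14      744
1  Wes    63     34      744
2  Wes    30     35      744
3  Amy    26     46      645
4  Wes    26     50      744
value_counts of rep:
rep
Wes    4
Amy    1
Name: count, dtype: int64
Taking the value at index 'Amy' gives 1.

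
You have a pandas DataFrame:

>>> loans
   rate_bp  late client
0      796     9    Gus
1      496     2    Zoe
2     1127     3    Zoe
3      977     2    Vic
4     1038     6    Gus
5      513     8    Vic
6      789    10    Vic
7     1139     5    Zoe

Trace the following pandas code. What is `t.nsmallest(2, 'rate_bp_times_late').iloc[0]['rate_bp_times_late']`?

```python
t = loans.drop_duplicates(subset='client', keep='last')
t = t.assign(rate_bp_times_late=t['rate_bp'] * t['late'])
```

5695

drop duplicate client (keep=last):
   rate_bp  late client
4     1038     6    Gus
6      789    10    Vic
7     1139     5    Zoe
add column rate_bp_times_late = t['rate_bp'] * t['late']:
   rate_bp  late client  rate_bp_times_late
4     1038     6    Gus                6228
6      789    10    Vic                7890
7     1139     5    Zoe                5695
take 2 rows with smallest rate_bp_times_late:
   rate_bp  late client  rate_bp_times_late
7     1139     5    Zoe                5695
4     1038     6    Gus                6228
So iloc[0]['rate_bp_times_late'] = 5695.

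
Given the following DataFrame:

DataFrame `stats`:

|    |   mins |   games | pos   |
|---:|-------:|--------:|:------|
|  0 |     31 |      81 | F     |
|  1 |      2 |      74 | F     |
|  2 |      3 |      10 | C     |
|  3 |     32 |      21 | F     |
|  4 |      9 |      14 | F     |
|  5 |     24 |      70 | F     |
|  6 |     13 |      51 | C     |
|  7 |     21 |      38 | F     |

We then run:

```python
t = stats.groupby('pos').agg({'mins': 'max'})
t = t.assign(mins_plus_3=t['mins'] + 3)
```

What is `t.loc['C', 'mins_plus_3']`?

group by pos, max of mins:
     mins
pos      
C      13
F      32
add column mins_plus_3 = t['mins'] + 3:
     mins  mins_plus_3
pos                   
C      13           16
F      32           35

16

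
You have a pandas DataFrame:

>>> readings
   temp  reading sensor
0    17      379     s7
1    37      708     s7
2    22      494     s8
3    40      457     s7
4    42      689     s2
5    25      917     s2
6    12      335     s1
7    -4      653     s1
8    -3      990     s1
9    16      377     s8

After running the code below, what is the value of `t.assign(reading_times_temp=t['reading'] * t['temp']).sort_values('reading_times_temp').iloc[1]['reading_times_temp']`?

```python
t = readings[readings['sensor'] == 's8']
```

10868

filter rows where sensor == 's8':
   temp  reading sensor
2    22      494     s8
9    16      377     s8
add column reading_times_temp = t['reading'] * t['temp']:
   temp  reading sensor  reading_times_temp
2    22      494     s8               10868
9    16      377     s8                6032
sort by reading_times_temp:
   temp  reading sensor  reading_times_temp
9    16      377     s8                6032
2    22      494     s8               10868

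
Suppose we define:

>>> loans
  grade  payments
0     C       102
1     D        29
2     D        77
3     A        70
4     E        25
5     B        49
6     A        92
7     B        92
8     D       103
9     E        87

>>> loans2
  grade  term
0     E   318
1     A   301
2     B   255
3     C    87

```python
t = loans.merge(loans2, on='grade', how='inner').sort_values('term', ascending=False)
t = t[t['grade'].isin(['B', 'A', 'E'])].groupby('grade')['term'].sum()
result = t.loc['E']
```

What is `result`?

merge on 'grade' (how='inner') → 7 rows:
  grade  payments  term
0     C       102    87
1     A        70   301
2     E        25   318
3     B        49   255
4     A        92   301
5     B        92   255
6     E        87   318
sort by term descending:
  grade  payments  term
2     E        25   318
6     E        87   318
1     A        70   301
4     A        92   301
3     B        49   255
5     B        92   255
0     C       102    87
filter rows where grade in ['B', 'A', 'E']:
  grade  payments  term
2     E        25   318
6     E        87   318
1     A        70   301
4     A        92   301
3     B        49   255
5     B        92   255
group by grade, sum of term:
grade
A    602
B    510
E    636
Name: term, dtype: int64

636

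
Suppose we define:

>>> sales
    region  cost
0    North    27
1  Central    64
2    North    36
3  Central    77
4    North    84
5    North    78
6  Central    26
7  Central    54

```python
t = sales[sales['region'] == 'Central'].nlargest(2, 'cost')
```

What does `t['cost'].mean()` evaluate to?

70.5

filter rows where region == 'Central':
    region  cost
1  Central    64
3  Central    77
6  Central    26
7  Central    54
take 2 rows with largest cost:
    region  cost
3  Central    77
1  Central    64
Finally, mean of column 'cost' = 70.5.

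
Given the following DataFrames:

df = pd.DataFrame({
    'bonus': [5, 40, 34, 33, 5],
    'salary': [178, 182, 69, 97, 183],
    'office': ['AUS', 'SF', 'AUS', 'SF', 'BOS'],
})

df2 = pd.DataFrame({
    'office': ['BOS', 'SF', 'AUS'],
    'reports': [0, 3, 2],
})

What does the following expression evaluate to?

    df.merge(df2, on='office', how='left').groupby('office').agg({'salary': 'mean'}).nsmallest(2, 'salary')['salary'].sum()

merge on 'office' (how='left') → 5 rows:
   bonus  salary office  reports
0      5     178    AUS        2
1     40     182     SF        3
2     34      69    AUS        2
3     33      97     SF        3
4      5     183    BOS        0
group by office, mean of salary:
        salary
office        
AUS      123.5
BOS      183.0
SF       139.5
take 2 rows with smallest salary:
        salary
office        
AUS      123.5
SF       139.5
So sum() = 263.0.

263.0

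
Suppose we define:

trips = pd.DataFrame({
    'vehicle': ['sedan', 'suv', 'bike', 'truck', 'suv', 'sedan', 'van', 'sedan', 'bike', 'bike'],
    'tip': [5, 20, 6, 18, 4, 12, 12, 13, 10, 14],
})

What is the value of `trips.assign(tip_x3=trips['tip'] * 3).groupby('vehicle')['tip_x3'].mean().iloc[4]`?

add column tip_x3 = trips['tip'] * 3:
  vehicle  tip  tip_x3
0   sedan    5      15
1     suv   20      60
2    bike    6      18
3   truck   18      54
4     suv    4      12
5   sedan   12      36
6     van   12      36
7   sedan   13      39
8    bike   10      30
9    bike   14      42
group by vehicle, mean of tip_x3:
vehicle
bike     30.0
sedan    30.0
suv      36.0
truck    54.0
van      36.0
Name: tip_x3, dtype: float64
Hence 36.0.

36.0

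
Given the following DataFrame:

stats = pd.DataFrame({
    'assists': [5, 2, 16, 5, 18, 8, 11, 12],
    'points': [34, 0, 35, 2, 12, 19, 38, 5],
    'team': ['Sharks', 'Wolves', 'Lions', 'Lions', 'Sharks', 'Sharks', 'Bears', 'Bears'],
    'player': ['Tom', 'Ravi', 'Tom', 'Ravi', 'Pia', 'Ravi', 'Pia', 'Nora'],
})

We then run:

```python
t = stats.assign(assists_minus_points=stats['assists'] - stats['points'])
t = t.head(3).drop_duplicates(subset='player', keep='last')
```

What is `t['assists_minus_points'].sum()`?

-17

add column assists_minus_points = stats['assists'] - stats['points']:
   assists  points    team player  assists_minus_points
0        5      34  Sharks    Tom                   -29
1        2       0  Wolves   Ravi                     2
2       16      35   Lions    Tom                   -19
3        5       2   Lions   Ravi                     3
4       18      12  Sharks    Pia                     6
5        8      19  Sharks   Ravi                   -11
6       11      38   Bears    Pia                   -27
7       12       5   Bears   Nora                     7
take first 3 rows:
   assists  points    team player  assists_minus_points
0        5      34  Sharks    Tom                   -29
1        2       0  Wolves   Ravi                     2
2       16      35   Lions    Tom                   -19
drop duplicate player (keep=last):
   assists  points    team player  assists_minus_points
1        2       0  Wolves   Ravi                     2
2       16      35   Lions    Tom                   -19
The sum of column 'assists_minus_points' is -17.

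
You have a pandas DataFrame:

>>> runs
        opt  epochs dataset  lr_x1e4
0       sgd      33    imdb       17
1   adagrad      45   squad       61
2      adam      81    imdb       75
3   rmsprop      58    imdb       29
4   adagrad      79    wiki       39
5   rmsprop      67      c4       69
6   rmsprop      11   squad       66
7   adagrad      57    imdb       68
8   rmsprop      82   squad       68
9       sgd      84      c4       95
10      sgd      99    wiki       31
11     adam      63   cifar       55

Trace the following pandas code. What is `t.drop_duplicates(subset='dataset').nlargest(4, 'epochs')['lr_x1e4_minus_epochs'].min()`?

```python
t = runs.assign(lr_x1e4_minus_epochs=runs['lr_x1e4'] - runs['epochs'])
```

add column lr_x1e4_minus_epochs = runs['lr_x1e4'] - runs['epochs']:
        opt  epochs dataset  lr_x1e4  lr_x1e4_minus_epochs
0       sgd      33    imdb       17                   -16
1   adagrad      45   squad       61                    16
2      adam      81    imdb       75                    -6
3   rmsprop      58    imdb       29                   -29
4   adagrad      79    wiki       39                   -40
5   rmsprop      67      c4       69                     2
6   rmsprop      11   squad       66                    55
7   adagrad      57    imdb       68                    11
8   rmsprop      82   squad       68                   -14
9       sgd      84      c4       95                    11
10      sgd      99    wiki       31                   -68
11     adam      63   cifar       55                    -8
drop duplicate dataset (keep=first):
        opt  epochs dataset  lr_x1e4  lr_x1e4_minus_epochs
0       sgd      33    imdb       17                   -16
1   adagrad      45   squad       61                    16
4   adagrad      79    wiki       39                   -40
5   rmsprop      67      c4       69                     2
11     adam      63   cifar       55                    -8
take 4 rows with largest epochs:
        opt  epochs dataset  lr_x1e4  lr_x1e4_minus_epochs
4   adagrad      79    wiki       39                   -40
5   rmsprop      67      c4       69                     2
11     adam      63   cifar       55                    -8
1   adagrad      45   squad       61                    16
So min() = -40.

-40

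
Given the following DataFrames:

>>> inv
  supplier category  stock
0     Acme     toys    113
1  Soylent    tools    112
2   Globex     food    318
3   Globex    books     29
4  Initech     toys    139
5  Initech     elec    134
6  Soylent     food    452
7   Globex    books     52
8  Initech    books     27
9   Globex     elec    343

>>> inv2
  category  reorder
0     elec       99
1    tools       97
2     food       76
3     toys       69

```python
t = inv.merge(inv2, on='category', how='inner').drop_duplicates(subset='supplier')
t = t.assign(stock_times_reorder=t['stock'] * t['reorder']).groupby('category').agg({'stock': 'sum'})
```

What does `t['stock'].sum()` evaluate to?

682

merge on 'category' (how='inner') → 7 rows:
  supplier category  stock  reorder
0     Acme     toys    113       69
1  Soylent    tools    112       97
2   Globex     food    318       76
3  Initech     toys    139       69
4  Initech     elec    134       99
5  Soylent     food    452       76
6   Globex     elec    343       99
drop duplicate supplier (keep=first):
  supplier category  stock  reorder
0     Acme     toys    113       69
1  Soylent    tools    112       97
2   Globex     food    318       76
3  Initech     toys    139       69
add column stock_times_reorder = t['stock'] * t['reorder']:
  supplier category  stock  reorder  stock_times_reorder
0     Acme     toys    113       69                 7797
1  Soylent    tools    112       97                10864
2   Globex     food    318       76                24168
3  Initech     toys    139       69                 9591
group by category, sum of stock:
          stock
category       
food        318
tools       112
toys        252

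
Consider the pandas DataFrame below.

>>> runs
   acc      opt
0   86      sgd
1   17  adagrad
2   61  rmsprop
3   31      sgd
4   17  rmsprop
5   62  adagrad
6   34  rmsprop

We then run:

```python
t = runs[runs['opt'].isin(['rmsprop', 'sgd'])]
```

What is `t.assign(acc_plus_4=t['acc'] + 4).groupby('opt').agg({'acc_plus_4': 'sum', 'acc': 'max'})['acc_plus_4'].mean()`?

filter rows where opt in ['rmsprop', 'sgd']:
   acc      opt
0   86      sgd
2   61  rmsprop
3   31      sgd
4   17  rmsprop
6   34  rmsprop
add column acc_plus_4 = t['acc'] + 4:
   acc      opt  acc_plus_4
0   86      sgd          90
2   61  rmsprop          65
3   31      sgd          35
4   17  rmsprop          21
6   34  rmsprop          38
group by opt: sum(acc_plus_4), max(acc):
         acc_plus_4  acc
opt                     
rmsprop         124   61
sgd             125   86

124.5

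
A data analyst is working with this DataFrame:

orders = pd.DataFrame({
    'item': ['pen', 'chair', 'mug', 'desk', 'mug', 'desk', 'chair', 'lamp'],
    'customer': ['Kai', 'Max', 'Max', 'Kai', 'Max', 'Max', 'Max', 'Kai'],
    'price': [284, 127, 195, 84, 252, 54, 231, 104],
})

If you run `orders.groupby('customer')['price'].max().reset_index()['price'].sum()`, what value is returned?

group by customer, max of price:
customer
Kai    284
Max    252
Name: price, dtype: int64
reset_index():
  customer  price
0      Kai    284
1      Max    252
The sum of column 'price' is 536.

536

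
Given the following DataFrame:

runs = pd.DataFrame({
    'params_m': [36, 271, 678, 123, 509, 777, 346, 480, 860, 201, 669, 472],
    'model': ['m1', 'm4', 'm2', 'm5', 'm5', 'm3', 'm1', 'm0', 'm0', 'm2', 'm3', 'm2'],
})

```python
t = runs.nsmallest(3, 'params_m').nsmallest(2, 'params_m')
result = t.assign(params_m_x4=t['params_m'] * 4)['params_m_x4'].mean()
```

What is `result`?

take 3 rows with smallest params_m:
   params_m model
0        36    m1
3       123    m5
9       201    m2
take 2 rows with smallest params_m:
   params_m model
0        36    m1
3       123    m5
add column params_m_x4 = t['params_m'] * 4:
   params_m model  params_m_x4
0        36    m1          144
3       123    m5          492
Finally, mean of column 'params_m_x4' = 318.0.

318.0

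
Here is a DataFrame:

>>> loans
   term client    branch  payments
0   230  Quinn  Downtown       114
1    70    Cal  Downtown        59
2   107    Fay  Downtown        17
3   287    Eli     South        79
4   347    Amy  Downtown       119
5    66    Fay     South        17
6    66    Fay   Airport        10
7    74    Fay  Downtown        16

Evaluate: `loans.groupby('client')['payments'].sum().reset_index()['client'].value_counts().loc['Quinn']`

group by client, sum of payments:
client
Amy      119
Cal       59
Eli       79
Fay       60
Quinn    114
Name: payments, dtype: int64
reset_index():
  client  payments
0    Amy       119
1    Cal        59
2    Eli        79
3    Fay        60
4  Quinn       114
value_counts of client:
client
Amy      1
Cal      1
Eli      1
Fay      1
Quinn    1
Name: count, dtype: int64
value at index 'Quinn' → 1

1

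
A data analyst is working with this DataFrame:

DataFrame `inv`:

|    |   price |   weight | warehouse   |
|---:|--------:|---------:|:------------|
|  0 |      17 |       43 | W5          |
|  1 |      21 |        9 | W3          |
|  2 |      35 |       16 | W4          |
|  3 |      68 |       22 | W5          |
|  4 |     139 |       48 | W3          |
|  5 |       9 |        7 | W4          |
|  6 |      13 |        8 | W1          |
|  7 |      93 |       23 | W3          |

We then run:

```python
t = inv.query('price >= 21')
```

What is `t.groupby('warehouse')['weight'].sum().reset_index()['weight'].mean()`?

filter rows where price >= 21:
   price  weight warehouse
1     21       9        W3
2     35      16        W4
3     68      22        W5
4    139      48        W3
7     93      23        W3
group by warehouse, sum of weight:
warehouse
W3    80
W4    16
W5    22
Name: weight, dtype: int64
reset_index():
  warehouse  weight
0        W3      80
1        W4      16
2        W5      22

39.3333333333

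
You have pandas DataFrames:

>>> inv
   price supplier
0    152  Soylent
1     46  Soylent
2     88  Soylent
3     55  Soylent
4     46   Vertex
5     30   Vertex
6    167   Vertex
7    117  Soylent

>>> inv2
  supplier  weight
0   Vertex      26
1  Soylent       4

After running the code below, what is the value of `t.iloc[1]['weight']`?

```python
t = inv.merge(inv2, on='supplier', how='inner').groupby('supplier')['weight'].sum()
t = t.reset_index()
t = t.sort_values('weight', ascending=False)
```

merge on 'supplier' (how='inner') → 8 rows:
   price supplier  weight
0    152  Soylent       4
1     46  Soylent       4
2     88  Soylent       4
3     55  Soylent       4
4     46   Vertex      26
5     30   Vertex      26
6    167   Vertex      26
7    117  Soylent       4
group by supplier, sum of weight:
supplier
Soylent    20
Vertex     78
Name: weight, dtype: int64
reset_index():
  supplier  weight
0  Soylent      20
1   Vertex      78
sort by weight descending:
  supplier  weight
1   Vertex      78
0  Soylent      20
Then the value at position 1, column 'weight': 20

20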